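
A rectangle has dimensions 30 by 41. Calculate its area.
Area = length * width
Area = 30 * 41
Area = 1230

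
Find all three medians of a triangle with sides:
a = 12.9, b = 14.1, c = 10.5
Using m_x = ½√(2y² + 2z² - x²):
m_a = ½√(2·14.1² + 2·10.5² - 12.9²) = ½√451.71 = 10.63
m_b = ½√(2·12.9² + 2·10.5² - 14.1²) = ½√354.51 = 9.414
m_c = ½√(2·12.9² + 2·14.1² - 10.5²) = ½√620.19 = 12.45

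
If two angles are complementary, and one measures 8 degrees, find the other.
Complementary angles sum to 90 degrees.
Other angle = 90 - 8
Other angle = 82 degrees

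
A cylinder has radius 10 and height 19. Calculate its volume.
Volume = pi * r² * h
Volume = pi * 10² * 19
Volume = pi * 100 * 19
Volume = pi * 1900
Volume = 5969.03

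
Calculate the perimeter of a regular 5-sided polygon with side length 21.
Perimeter = number of sides * side length
Perimeter = 5 * 21
Perimeter = 105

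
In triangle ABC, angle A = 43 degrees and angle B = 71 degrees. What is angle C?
Sum of angles in a triangle = 180 degrees
Third angle = 180 - 43 - 71
Third angle = 66 degrees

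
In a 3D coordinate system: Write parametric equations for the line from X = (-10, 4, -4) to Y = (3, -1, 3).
Direction vector d = Y - X = (13, -5, 7)
x = -10 + 13t, y = 4 - 5t, z = -4 + 7t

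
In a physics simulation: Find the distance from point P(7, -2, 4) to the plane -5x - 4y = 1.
d = |(-5)(7) + (-4)(-2) + 0(4) - (1)| / √((-5)² + (-4)² + 0²) = 28/√41 = 4.373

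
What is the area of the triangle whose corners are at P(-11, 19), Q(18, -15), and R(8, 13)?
Using the coordinate formula: Area = (1/2)|x₁(y₂-y₃) + x₂(y₃-y₁) + x₃(y₁-y₂)|
Area = (1/2)|(-11)((-15)-13) + 18(13-19) + 8(19-(-15))|
Area = (1/2)|(-11)*(-28) + 18*(-6) + 8*34|
Area = (1/2)|308 + (-108) + 272|
Area = (1/2)*472 = 236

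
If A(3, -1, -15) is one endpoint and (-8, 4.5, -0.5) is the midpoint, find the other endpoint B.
B = (2×(-8) - 3, 2×4.5 - (-1), 2×(-0.5) - (-15)) = (-19, 10, 14)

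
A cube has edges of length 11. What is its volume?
Volume = s³
Volume = 11³
Volume = 1331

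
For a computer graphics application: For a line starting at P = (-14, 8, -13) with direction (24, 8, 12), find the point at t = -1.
P(-1) = (-14 + 24(-1), 8 + 8(-1), -13 + 12(-1)) = (-38, 0, -25)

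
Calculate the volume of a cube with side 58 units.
Volume = s³
Volume = 58³
Volume = 195112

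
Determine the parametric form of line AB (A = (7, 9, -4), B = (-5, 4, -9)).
Direction vector d = B - A = (-12, -5, -5)
x = 7 - 12t, y = 9 - 5t, z = -4 - 5t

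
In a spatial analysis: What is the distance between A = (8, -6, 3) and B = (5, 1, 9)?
d = √[(-3)² + (7)² + (6)²] = √94 = 9.695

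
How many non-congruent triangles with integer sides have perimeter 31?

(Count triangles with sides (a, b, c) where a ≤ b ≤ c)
With a ≤ b ≤ c and a + b + c = 31, the triangle inequality a + b > c gives c < 31/2, so c ≤ 15.
Iterate a from 1 to ⌊p/3⌋ = 10; for each a, b ranges from a to ⌊(p−a)/2⌋ with c = p − a − b, keeping only c ≥ b.
Triples: (1, 15, 15), (2, 14, 15), (3, 13, 15), …
Count = 24 triangles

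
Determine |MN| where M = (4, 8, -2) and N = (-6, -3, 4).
d = √[(-10)² + (-11)² + (6)²] = √257 = 16.03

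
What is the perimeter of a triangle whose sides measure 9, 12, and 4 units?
Perimeter = sum of all sides
Perimeter = 9 + 12 + 4
Perimeter = 25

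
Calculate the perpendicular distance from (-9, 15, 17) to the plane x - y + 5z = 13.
d = |1(-9) + (-1)(15) + 5(17) - (13)| / √(1² + (-1)² + 5²) = 48/√27 = 9.238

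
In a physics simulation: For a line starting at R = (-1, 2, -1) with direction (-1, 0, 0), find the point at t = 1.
P(1) = (-1 + (-1)(1), 2 + 0(1), -1 + 0(1)) = (-2, 2, -1)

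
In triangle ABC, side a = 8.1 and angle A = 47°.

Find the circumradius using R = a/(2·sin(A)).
R = a/(2·sin(A)) = 8.1/(2·sin(47°))
R = 8.1/(2·0.731354) = 8.1/1.462707 = 5.538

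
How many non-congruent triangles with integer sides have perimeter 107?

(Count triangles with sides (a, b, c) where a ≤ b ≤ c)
With a ≤ b ≤ c and a + b + c = 107, the triangle inequality a + b > c gives c < 107/2, so c ≤ 53.
Iterate a from 1 to ⌊p/3⌋ = 35; for each a, b ranges from a to ⌊(p−a)/2⌋ with c = p − a − b, keeping only c ≥ b.
Triples: (1, 53, 53), (2, 52, 53), (3, 51, 53), …
Count = 252 triangles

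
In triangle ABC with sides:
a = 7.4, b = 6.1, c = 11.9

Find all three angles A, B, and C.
By the law of cosines:
cos(A) = (b² + c² - a²)/(2bc) = 0.854525  →  A = 31.29°
cos(B) = (a² + c² - b²)/(2ac) = 0.903702  →  B = 25.35°
cos(C) = (a² + b² - c²)/(2ab) = -0.549845  →  C = 123.4°
Check: A + B + C = 180.0° ✓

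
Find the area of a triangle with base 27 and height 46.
Area = (1/2) * base * height
Area = (1/2) * 27 * 46
Area = 621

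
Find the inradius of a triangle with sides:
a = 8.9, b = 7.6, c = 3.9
s = (a+b+c)/2 = (8.9+7.6+3.9)/2 = 10.2
Area = √(s(s-a)(s-b)(s-c)) = √(10.2·1.3·2.6·6.3) = 14.7377
r = Area/s = 14.7377/10.2 = 1.445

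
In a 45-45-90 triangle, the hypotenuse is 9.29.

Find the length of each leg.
In a 45-45-90 triangle, hypotenuse = leg·√2  →  leg = hypotenuse/√2
leg = 9.29/√2 = 6.569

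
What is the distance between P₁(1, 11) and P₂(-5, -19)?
Using the distance formula: d = sqrt((x₂-x₁)² + (y₂-y₁)²)
dx = (-5) - 1 = -6
dy = (-19) - 11 = -30
d = sqrt((-6)² + (-30)²) = sqrt(36 + 900) = sqrt(936) = 30.59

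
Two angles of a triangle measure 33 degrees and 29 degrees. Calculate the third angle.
Sum of angles in a triangle = 180 degrees
Third angle = 180 - 33 - 29
Third angle = 118 degrees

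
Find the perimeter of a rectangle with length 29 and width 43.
Perimeter = 2 * (length + width)
Perimeter = 2 * (29 + 43)
Perimeter = 2 * 72
Perimeter = 144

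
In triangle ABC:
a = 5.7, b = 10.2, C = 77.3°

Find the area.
Using A = ½ab·sin(C):
A = ½·5.7·10.2·sin(77.3°) = ½·58.14·0.975535 = 28.36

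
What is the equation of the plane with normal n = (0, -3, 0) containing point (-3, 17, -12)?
d = n·P = (0)(-3) + (-3)(17) + (0)(-12) = -51
Plane: -3y = -51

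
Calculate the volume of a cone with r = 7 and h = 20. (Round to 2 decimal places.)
Volume = (1/3) * pi * r² * h
Volume = (1/3) * pi * 7² * 20
Volume = (1/3) * pi * 49 * 20
Volume = (1/3) * pi * 980
Volume = 1026.25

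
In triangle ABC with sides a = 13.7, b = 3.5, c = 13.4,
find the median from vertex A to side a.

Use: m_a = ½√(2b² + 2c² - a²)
m_a = ½√(2·3.5² + 2·13.4² - 13.7²)
m_a = ½√(24.5 + 359.12 - 187.69) = ½√195.93 = 6.999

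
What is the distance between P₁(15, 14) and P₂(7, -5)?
Using the distance formula: d = sqrt((x₂-x₁)² + (y₂-y₁)²)
dx = 7 - 15 = -8
dy = (-5) - 14 = -19
d = sqrt((-8)² + (-19)²) = sqrt(64 + 361) = sqrt(425) = 20.62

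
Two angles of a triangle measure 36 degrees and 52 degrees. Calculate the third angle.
Sum of angles in a triangle = 180 degrees
Third angle = 180 - 36 - 52
Third angle = 92 degrees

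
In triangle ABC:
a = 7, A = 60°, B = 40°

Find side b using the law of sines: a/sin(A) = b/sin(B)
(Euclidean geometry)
b = a·sin(B)/sin(A) = 7·sin(40°)/sin(60°)
b = 7·0.642788/0.866025 = 5.196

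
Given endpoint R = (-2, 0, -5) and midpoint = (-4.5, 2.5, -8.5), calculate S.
S = (2×(-4.5) - (-2), 2×2.5 - 0, 2×(-8.5) - (-5)) = (-7, 5, -12)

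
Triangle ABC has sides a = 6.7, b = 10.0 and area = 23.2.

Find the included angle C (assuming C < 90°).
Area = ½ab·sin(C)  →  sin(C) = 2·Area/(ab)
sin(C) = 2·23.2/(6.7·10.0) = 0.692537
C = arcsin(0.692537) = 43.83°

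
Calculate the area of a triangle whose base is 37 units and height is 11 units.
Area = (1/2) * base * height
Area = (1/2) * 37 * 11
Area = 203.50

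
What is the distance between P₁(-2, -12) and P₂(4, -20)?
Using the distance formula: d = sqrt((x₂-x₁)² + (y₂-y₁)²)
dx = 4 - (-2) = 6
dy = (-20) - (-12) = -8
d = sqrt(6² + (-8)²) = sqrt(36 + 64) = sqrt(100) = 10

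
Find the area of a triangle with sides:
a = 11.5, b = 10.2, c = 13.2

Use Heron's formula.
s = (a+b+c)/2 = (11.5+10.2+13.2)/2 = 17.45
A = √(s(s-a)(s-b)(s-c)) = √(17.45·5.95·7.25·4.25)
A = √3199.18 = 56.56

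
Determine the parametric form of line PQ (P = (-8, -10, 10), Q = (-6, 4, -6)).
Direction vector d = Q - P = (2, 14, -16)
x = -8 + 2t, y = -10 + 14t, z = 10 - 16t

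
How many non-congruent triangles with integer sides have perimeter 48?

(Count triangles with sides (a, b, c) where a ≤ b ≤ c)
With a ≤ b ≤ c and a + b + c = 48, the triangle inequality a + b > c gives c < 48/2, so c ≤ 23.
Iterate a from 1 to ⌊p/3⌋ = 16; for each a, b ranges from a to ⌊(p−a)/2⌋ with c = p − a − b, keeping only c ≥ b.
Triples: (2, 23, 23), (3, 22, 23), (4, 21, 23), …
Count = 48 triangles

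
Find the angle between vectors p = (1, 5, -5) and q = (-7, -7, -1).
p·q = -37, |p|² = 51, |q|² = 99
cos θ = -37/√5049 ≈ -0.5207
θ ≈ 121.4°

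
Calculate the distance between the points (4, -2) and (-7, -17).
Using the distance formula: d = sqrt((x₂-x₁)² + (y₂-y₁)²)
dx = (-7) - 4 = -11
dy = (-17) - (-2) = -15
d = sqrt((-11)² + (-15)²) = sqrt(121 + 225) = sqrt(346) = 18.60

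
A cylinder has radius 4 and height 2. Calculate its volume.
Volume = pi * r² * h
Volume = pi * 4² * 2
Volume = pi * 16 * 2
Volume = pi * 32
Volume = 100.53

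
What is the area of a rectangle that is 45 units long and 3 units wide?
Area = length * width
Area = 45 * 3
Area = 135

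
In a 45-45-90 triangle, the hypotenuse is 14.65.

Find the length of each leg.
In a 45-45-90 triangle, hypotenuse = leg·√2  →  leg = hypotenuse/√2
leg = 14.65/√2 = 10.36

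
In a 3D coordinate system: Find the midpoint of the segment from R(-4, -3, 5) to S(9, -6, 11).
Midpoint = ((-4+9)/2, (-3-6)/2, (5+11)/2) = (2.5, -4.5, 8)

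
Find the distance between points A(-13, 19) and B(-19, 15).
Using the distance formula: d = sqrt((x₂-x₁)² + (y₂-y₁)²)
dx = (-19) - (-13) = -6
dy = 15 - 19 = -4
d = sqrt((-6)² + (-4)²) = sqrt(36 + 16) = sqrt(52) = 7.21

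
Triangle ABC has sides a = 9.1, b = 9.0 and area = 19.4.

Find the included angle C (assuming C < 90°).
Area = ½ab·sin(C)  →  sin(C) = 2·Area/(ab)
sin(C) = 2·19.4/(9.1·9.0) = 0.473748
C = arcsin(0.473748) = 28.28°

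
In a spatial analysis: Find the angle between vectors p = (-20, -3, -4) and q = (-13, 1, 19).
p·q = 181, |p|² = 425, |q|² = 531
cos θ = 181/√225675 ≈ 0.381
θ ≈ 67.6°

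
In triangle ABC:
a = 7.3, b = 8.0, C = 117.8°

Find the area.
Using A = ½ab·sin(C):
A = ½·7.3·8.0·sin(117.8°) = ½·58.4·0.884581 = 25.83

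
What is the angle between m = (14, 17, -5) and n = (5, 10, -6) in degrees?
m·n = 270, |m|² = 510, |n|² = 161
cos θ = 270/√82110 ≈ 0.9422
θ ≈ 19.57°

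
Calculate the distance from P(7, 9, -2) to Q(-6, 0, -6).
d = √[(-13)² + (-9)² + (-4)²] = √266 = 16.31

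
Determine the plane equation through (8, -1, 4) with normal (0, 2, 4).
d = n·P = (0)(8) + (2)(-1) + (4)(4) = 14
Plane: 2y + 4z = 14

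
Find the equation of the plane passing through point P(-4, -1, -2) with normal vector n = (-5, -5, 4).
d = n·P = (-5)(-4) + (-5)(-1) + (4)(-2) = 17
Plane: -5x - 5y + 4z = 17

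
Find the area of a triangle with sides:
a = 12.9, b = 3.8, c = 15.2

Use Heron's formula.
s = (a+b+c)/2 = (12.9+3.8+15.2)/2 = 15.95
A = √(s(s-a)(s-b)(s-c)) = √(15.95·3.05·12.15·0.75)
A = √443.3 = 21.05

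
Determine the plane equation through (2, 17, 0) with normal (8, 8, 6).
d = n·P = (8)(2) + (8)(17) + (6)(0) = 152
Plane: 8x + 8y + 6z = 152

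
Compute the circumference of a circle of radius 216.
Circumference = 2 * pi * r
Circumference = 2 * pi * 216
Circumference = 1357.17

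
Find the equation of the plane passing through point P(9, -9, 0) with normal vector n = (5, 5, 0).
d = n·P = (5)(9) + (5)(-9) + (0)(0) = 0
Plane: 5x + 5y = 0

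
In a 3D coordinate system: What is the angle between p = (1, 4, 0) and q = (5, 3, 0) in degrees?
p·q = 17, |p|² = 17, |q|² = 34
cos θ = 17/√578 ≈ 0.7071
θ ≈ 45.0°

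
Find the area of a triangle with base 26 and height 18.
Area = (1/2) * base * height
Area = (1/2) * 26 * 18
Area = 234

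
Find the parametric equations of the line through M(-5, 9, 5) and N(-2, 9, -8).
Direction vector d = N - M = (3, 0, -13)
x = -5 + 3t, y = 9, z = 5 - 13t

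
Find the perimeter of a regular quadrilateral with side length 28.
Perimeter = number of sides * side length
Perimeter = 4 * 28
Perimeter = 112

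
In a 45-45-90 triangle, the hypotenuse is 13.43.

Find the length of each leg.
In a 45-45-90 triangle, hypotenuse = leg·√2  →  leg = hypotenuse/√2
leg = 13.43/√2 = 9.496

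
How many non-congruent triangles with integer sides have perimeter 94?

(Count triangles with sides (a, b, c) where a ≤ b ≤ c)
With a ≤ b ≤ c and a + b + c = 94, the triangle inequality a + b > c gives c < 94/2, so c ≤ 46.
Iterate a from 1 to ⌊p/3⌋ = 31; for each a, b ranges from a to ⌊(p−a)/2⌋ with c = p − a − b, keeping only c ≥ b.
Triples: (2, 46, 46), (3, 45, 46), (4, 44, 46), …
Count = 184 triangles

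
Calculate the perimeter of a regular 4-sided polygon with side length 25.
Perimeter = number of sides * side length
Perimeter = 4 * 25
Perimeter = 100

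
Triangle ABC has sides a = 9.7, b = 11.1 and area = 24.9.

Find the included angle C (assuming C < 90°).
Area = ½ab·sin(C)  →  sin(C) = 2·Area/(ab)
sin(C) = 2·24.9/(9.7·11.1) = 0.462524
C = arcsin(0.462524) = 27.55°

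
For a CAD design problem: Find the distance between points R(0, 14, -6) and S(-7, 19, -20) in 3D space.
d = √[(-7)² + (5)² + (-14)²] = √270 = 16.43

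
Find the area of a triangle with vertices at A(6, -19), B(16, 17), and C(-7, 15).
Using the coordinate formula: Area = (1/2)|x₁(y₂-y₃) + x₂(y₃-y₁) + x₃(y₁-y₂)|
Area = (1/2)|6(17-15) + 16(15-(-19)) + (-7)((-19)-17)|
Area = (1/2)|6*2 + 16*34 + (-7)*(-36)|
Area = (1/2)|12 + 544 + 252|
Area = (1/2)*808 = 404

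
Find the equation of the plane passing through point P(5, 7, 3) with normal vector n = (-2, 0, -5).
d = n·P = (-2)(5) + (0)(7) + (-5)(3) = -25
Plane: -2x - 5z = -25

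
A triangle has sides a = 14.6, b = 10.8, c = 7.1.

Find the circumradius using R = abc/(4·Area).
s = (a+b+c)/2 = 16.25
Area = √(s(s-a)(s-b)(s-c)) = √(16.25·1.65·5.45·9.15) = 36.566
R = abc/(4·Area) = (14.6·10.8·7.1)/(4·36.566) = 1119.528/146.264 = 7.654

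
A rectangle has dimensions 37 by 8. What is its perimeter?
Perimeter = 2 * (length + width)
Perimeter = 2 * (37 + 8)
Perimeter = 2 * 45
Perimeter = 90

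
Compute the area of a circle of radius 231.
Area = pi * r²
Area = pi * 231²
Area = pi * 53361
Area = 167638.53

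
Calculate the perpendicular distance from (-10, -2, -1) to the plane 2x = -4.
d = |2(-10) + 0(-2) + 0(-1) - (-4)| / √(2² + 0² + 0²) = 16/√4 = 8.0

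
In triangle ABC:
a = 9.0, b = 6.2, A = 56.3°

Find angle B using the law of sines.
sin(B)/b = sin(A)/a
sin(B) = b·sin(A)/a = 6.2·sin(56.3°)/9.0 = 0.573124
B = arcsin(0.573124) = 34.97°  (b ≤ a, so B ≤ A and the acute solution is unique)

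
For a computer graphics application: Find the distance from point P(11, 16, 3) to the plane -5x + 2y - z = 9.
d = |(-5)(11) + 2(16) + (-1)(3) - (9)| / √((-5)² + 2² + (-1)²) = 35/√30 = 6.39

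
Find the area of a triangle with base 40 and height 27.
Area = (1/2) * base * height
Area = (1/2) * 40 * 27
Area = 540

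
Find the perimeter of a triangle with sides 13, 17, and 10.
Perimeter = sum of all sides
Perimeter = 13 + 17 + 10
Perimeter = 40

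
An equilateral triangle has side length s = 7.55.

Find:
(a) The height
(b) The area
(a) Height h = s·√3/2 = 7.55·√3/2 = 6.538
(b) Area = (√3/4)·s² = (√3/4)·7.55² = (√3/4)·57.0025 = 24.68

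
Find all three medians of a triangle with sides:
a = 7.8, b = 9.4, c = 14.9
Using m_x = ½√(2y² + 2z² - x²):
m_a = ½√(2·9.4² + 2·14.9² - 7.8²) = ½√559.9 = 11.83
m_b = ½√(2·7.8² + 2·14.9² - 9.4²) = ½√477.34 = 10.92
m_c = ½√(2·7.8² + 2·9.4² - 14.9²) = ½√76.39 = 4.37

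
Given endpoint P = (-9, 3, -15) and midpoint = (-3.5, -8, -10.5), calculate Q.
Q = (2×(-3.5) - (-9), 2×(-8) - 3, 2×(-10.5) - (-15)) = (2, -19, -6)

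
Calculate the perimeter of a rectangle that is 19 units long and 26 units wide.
Perimeter = 2 * (length + width)
Perimeter = 2 * (19 + 26)
Perimeter = 2 * 45
Perimeter = 90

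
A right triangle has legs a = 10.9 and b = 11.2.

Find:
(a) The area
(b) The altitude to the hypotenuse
(a) Area = ½ab = ½·10.9·11.2 = 61.04
(b) Hypotenuse c = √(10.9² + 11.2²) = √244.25 = 15.6285
    Area = ½·c·h_c  →  h_c = 2·Area/c = 2·61.04/15.6285 = 7.811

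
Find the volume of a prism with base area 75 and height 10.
Volume = base area * height
Volume = 75 * 10
Volume = 750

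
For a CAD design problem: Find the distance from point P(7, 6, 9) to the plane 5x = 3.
d = |5(7) + 0(6) + 0(9) - (3)| / √(5² + 0² + 0²) = 32/√25 = 6.4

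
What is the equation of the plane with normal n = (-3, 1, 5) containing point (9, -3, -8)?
d = n·P = (-3)(9) + (1)(-3) + (5)(-8) = -70
Plane: -3x + y + 5z = -70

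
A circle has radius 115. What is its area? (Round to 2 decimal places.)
Area = pi * r²
Area = pi * 115²
Area = pi * 13225
Area = 41547.56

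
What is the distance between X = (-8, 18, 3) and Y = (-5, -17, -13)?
d = √[(3)² + (-35)² + (-16)²] = √1490 = 38.6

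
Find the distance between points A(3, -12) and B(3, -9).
Using the distance formula: d = sqrt((x₂-x₁)² + (y₂-y₁)²)
dx = 3 - 3 = 0
dy = (-9) - (-12) = 3
d = sqrt(0² + 3²) = sqrt(0 + 9) = sqrt(9) = 3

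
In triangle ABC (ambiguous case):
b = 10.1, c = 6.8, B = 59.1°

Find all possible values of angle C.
sin(C)/c = sin(B)/b  →  sin(C) = c·sin(B)/b = 6.8·sin(59.1°)/10.1 = 0.577707
C₁ = arcsin(0.577707) = 35.29°,  C₂ = 180° - C₁ = 144.71°
Check C₂: A = 180° - 59.1° - 144.71° = -23.81° ≤ 0, rejected
C = 35.29° (one solution)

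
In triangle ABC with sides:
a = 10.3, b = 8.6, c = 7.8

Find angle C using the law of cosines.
cos(C) = (a² + b² - c²)/(2ab)
cos(C) = (10.3² + 8.6² - 7.8²)/(2·10.3·8.6) = 119.21/177.16 = 0.672895
C = arccos(0.672895) = 47.71°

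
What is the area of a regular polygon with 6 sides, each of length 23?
For a regular 6-gon with side length s = 23:
Apothem a = s / (2*tan(pi/6)) = 23 / (2*tan(pi/6)) ≈ 19.9186
Perimeter P = 6 * 23 = 138
Area = (1/2) * P * a = (1/2) * 138 * 19.9186 = 1374.38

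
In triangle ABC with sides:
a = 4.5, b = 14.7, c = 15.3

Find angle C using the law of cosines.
cos(C) = (a² + b² - c²)/(2ab)
cos(C) = (4.5² + 14.7² - 15.3²)/(2·4.5·14.7) = 2.25/132.3 = 0.017007
C = arccos(0.017007) = 89.03°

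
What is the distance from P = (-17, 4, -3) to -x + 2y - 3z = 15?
d = |(-1)(-17) + 2(4) + (-3)(-3) - (15)| / √((-1)² + 2² + (-3)²) = 19/√14 = 5.078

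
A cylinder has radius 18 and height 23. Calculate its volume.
Volume = pi * r² * h
Volume = pi * 18² * 23
Volume = pi * 324 * 23
Volume = pi * 7452
Volume = 23411.15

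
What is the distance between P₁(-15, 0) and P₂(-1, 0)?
Using the distance formula: d = sqrt((x₂-x₁)² + (y₂-y₁)²)
dx = (-1) - (-15) = 14
dy = 0 - 0 = 0
d = sqrt(14² + 0²) = sqrt(196 + 0) = sqrt(196) = 14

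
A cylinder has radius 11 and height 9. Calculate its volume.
Volume = pi * r² * h
Volume = pi * 11² * 9
Volume = pi * 121 * 9
Volume = pi * 1089
Volume = 3421.19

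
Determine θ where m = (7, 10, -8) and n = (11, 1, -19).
m·n = 239, |m|² = 213, |n|² = 483
cos θ = 239/√102879 ≈ 0.7451
θ ≈ 41.83°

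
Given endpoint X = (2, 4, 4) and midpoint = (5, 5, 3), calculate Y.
Y = (2×5 - 2, 2×5 - 4, 2×3 - 4) = (8, 6, 2)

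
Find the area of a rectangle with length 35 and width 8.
Area = length * width
Area = 35 * 8
Area = 280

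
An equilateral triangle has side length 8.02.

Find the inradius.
For an equilateral triangle, r = s/(2√3) where s is the side.
r = 8.02/(2√3) = 8.02/3.464102 = 2.315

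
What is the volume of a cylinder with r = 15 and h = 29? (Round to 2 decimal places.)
Volume = pi * r² * h
Volume = pi * 15² * 29
Volume = pi * 225 * 29
Volume = pi * 6525
Volume = 20498.89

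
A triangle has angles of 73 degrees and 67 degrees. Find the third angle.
Sum of angles in a triangle = 180 degrees
Third angle = 180 - 73 - 67
Third angle = 40 degrees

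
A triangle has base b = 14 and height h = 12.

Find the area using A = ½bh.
A = ½·14·12 = 84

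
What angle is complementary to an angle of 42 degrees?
Complementary angles sum to 90 degrees.
Other angle = 90 - 42
Other angle = 48 degrees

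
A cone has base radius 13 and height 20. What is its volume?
Volume = (1/3) * pi * r² * h
Volume = (1/3) * pi * 13² * 20
Volume = (1/3) * pi * 169 * 20
Volume = (1/3) * pi * 3380
Volume = 3539.53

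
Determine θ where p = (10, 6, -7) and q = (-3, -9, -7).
p·q = -35, |p|² = 185, |q|² = 139
cos θ = -35/√25715 ≈ -0.2183
θ ≈ 102.6°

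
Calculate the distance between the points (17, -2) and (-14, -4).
Using the distance formula: d = sqrt((x₂-x₁)² + (y₂-y₁)²)
dx = (-14) - 17 = -31
dy = (-4) - (-2) = -2
d = sqrt((-31)² + (-2)²) = sqrt(961 + 4) = sqrt(965) = 31.06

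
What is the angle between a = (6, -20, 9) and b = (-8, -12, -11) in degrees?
a·b = 93, |a|² = 517, |b|² = 329
cos θ = 93/√170093 ≈ 0.2255
θ ≈ 76.97°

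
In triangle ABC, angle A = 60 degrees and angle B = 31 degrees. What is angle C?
Sum of angles in a triangle = 180 degrees
Third angle = 180 - 60 - 31
Third angle = 89 degrees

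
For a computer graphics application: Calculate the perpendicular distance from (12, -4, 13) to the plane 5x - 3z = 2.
d = |5(12) + 0(-4) + (-3)(13) - (2)| / √(5² + 0² + (-3)²) = 19/√34 = 3.258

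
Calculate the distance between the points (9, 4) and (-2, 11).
Using the distance formula: d = sqrt((x₂-x₁)² + (y₂-y₁)²)
dx = (-2) - 9 = -11
dy = 11 - 4 = 7
d = sqrt((-11)² + 7²) = sqrt(121 + 49) = sqrt(170) = 13.04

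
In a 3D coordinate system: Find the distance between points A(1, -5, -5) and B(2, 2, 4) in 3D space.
d = √[(1)² + (7)² + (9)²] = √131 = 11.45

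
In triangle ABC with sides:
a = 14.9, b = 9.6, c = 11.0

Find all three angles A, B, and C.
By the law of cosines:
cos(A) = (b² + c² - a²)/(2bc) = -0.041903  →  A = 92.4°
cos(B) = (a² + c² - b²)/(2ac) = 0.765253  →  B = 40.07°
cos(C) = (a² + b² - c²)/(2ab) = 0.675231  →  C = 47.53°
Check: A + B + C = 180.0° ✓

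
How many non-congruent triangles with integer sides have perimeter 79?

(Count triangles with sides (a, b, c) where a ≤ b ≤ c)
With a ≤ b ≤ c and a + b + c = 79, the triangle inequality a + b > c gives c < 79/2, so c ≤ 39.
Iterate a from 1 to ⌊p/3⌋ = 26; for each a, b ranges from a to ⌊(p−a)/2⌋ with c = p − a − b, keeping only c ≥ b.
Triples: (1, 39, 39), (2, 38, 39), (3, 37, 39), …
Count = 140 triangles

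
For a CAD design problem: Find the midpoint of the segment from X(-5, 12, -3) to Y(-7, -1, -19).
Midpoint = ((-5-7)/2, (12-1)/2, (-3-19)/2) = (-6, 5.5, -11)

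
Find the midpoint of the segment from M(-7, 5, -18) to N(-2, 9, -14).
Midpoint = ((-7-2)/2, (5+9)/2, (-18-14)/2) = (-4.5, 7, -16)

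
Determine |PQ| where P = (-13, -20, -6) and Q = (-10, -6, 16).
d = √[(3)² + (14)² + (22)²] = √689 = 26.25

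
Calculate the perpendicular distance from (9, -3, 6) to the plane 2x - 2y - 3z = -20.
d = |2(9) + (-2)(-3) + (-3)(6) - (-20)| / √(2² + (-2)² + (-3)²) = 26/√17 = 6.306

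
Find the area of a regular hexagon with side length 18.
For a regular 6-gon with side length s = 18:
Apothem a = s / (2*tan(pi/6)) = 18 / (2*tan(pi/6)) ≈ 15.5885
Perimeter P = 6 * 18 = 108
Area = (1/2) * P * a = (1/2) * 108 * 15.5885 = 841.78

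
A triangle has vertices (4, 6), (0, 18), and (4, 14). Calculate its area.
Using the coordinate formula: Area = (1/2)|x₁(y₂-y₃) + x₂(y₃-y₁) + x₃(y₁-y₂)|
Area = (1/2)|4(18-14) + 0(14-6) + 4(6-18)|
Area = (1/2)|4*4 + 0*8 + 4*(-12)|
Area = (1/2)|16 + 0 + (-48)|
Area = (1/2)*32 = 16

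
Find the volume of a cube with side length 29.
Volume = s³
Volume = 29³
Volume = 24389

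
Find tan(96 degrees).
tan(96 degrees) = -9.5144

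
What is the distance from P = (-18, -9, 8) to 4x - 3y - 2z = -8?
d = |4(-18) + (-3)(-9) + (-2)(8) - (-8)| / √(4² + (-3)² + (-2)²) = 53/√29 = 9.842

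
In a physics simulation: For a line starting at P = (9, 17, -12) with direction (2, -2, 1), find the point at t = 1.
P(1) = (9 + 2(1), 17 + (-2)(1), -12 + 1(1)) = (11, 15, -11)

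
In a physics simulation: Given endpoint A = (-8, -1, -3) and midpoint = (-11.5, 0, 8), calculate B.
B = (2×(-11.5) - (-8), 2×0 - (-1), 2×8 - (-3)) = (-15, 1, 19)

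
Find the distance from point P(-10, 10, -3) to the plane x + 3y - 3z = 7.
d = |1(-10) + 3(10) + (-3)(-3) - (7)| / √(1² + 3² + (-3)²) = 22/√19 = 5.047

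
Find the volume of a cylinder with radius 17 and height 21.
Volume = pi * r² * h
Volume = pi * 17² * 21
Volume = pi * 289 * 21
Volume = pi * 6069
Volume = 19066.33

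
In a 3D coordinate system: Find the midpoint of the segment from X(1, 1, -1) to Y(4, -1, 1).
Midpoint = ((1+4)/2, (1-1)/2, (-1+1)/2) = (2.5, 0, 0)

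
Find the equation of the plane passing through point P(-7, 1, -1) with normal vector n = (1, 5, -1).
d = n·P = (1)(-7) + (5)(1) + (-1)(-1) = -1
Plane: x + 5y - z = -1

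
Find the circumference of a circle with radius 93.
Circumference = 2 * pi * r
Circumference = 2 * pi * 93
Circumference = 584.34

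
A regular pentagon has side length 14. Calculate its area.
For a regular 5-gon with side length s = 14:
Apothem a = s / (2*tan(pi/5)) = 14 / (2*tan(pi/5)) ≈ 9.6347
Perimeter P = 5 * 14 = 70
Area = (1/2) * P * a = (1/2) * 70 * 9.6347 = 337.21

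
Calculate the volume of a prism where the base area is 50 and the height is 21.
Volume = base area * height
Volume = 50 * 21
Volume = 1050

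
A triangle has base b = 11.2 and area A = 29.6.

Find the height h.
A = ½bh  →  h = 2A/b
h = 2·29.6/11.2 = 5.286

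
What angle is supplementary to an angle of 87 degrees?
Supplementary angles sum to 180 degrees.
Other angle = 180 - 87
Other angle = 93 degrees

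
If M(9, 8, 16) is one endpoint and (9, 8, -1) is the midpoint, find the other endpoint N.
N = (2×9 - 9, 2×8 - 8, 2×(-1) - 16) = (9, 8, -18)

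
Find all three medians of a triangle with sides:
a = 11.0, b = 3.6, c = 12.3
Using m_x = ½√(2y² + 2z² - x²):
m_a = ½√(2·3.6² + 2·12.3² - 11.0²) = ½√207.5 = 7.202
m_b = ½√(2·11.0² + 2·12.3² - 3.6²) = ½√531.62 = 11.53
m_c = ½√(2·11.0² + 2·3.6² - 12.3²) = ½√116.63 = 5.4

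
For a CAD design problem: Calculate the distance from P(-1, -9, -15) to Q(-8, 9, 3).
d = √[(-7)² + (18)² + (18)²] = √697 = 26.4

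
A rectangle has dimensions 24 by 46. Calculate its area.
Area = length * width
Area = 24 * 46
Area = 1104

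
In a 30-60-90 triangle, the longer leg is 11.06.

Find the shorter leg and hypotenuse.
In a 30-60-90 triangle, sides are in ratio 1 : √3 : 2.
Long leg = short leg·√3  →  short leg = 11.06/√3 = 6.385
Hypotenuse = 2·(short leg) = 2·11.06/√3 = 12.77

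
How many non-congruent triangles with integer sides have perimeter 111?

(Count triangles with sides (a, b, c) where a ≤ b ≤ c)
With a ≤ b ≤ c and a + b + c = 111, the triangle inequality a + b > c gives c < 111/2, so c ≤ 55.
Iterate a from 1 to ⌊p/3⌋ = 37; for each a, b ranges from a to ⌊(p−a)/2⌋ with c = p − a − b, keeping only c ≥ b.
Triples: (1, 55, 55), (2, 54, 55), (3, 53, 55), …
Count = 271 triangles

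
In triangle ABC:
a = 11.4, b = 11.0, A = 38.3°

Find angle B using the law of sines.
sin(B)/b = sin(A)/a
sin(B) = b·sin(A)/a = 11.0·sin(38.3°)/11.4 = 0.598032
B = arcsin(0.598032) = 36.73°  (b ≤ a, so B ≤ A and the acute solution is unique)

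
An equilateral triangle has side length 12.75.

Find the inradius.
For an equilateral triangle, r = s/(2√3) where s is the side.
r = 12.75/(2√3) = 12.75/3.464102 = 3.681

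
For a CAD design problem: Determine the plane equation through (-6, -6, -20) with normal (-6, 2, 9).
d = n·P = (-6)(-6) + (2)(-6) + (9)(-20) = -156
Plane: -6x + 2y + 9z = -156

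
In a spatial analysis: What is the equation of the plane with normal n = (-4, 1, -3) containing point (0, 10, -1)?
d = n·P = (-4)(0) + (1)(10) + (-3)(-1) = 13
Plane: -4x + y - 3z = 13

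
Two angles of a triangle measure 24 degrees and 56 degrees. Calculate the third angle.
Sum of angles in a triangle = 180 degrees
Third angle = 180 - 24 - 56
Third angle = 100 degrees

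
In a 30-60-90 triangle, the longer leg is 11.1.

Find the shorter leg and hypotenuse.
In a 30-60-90 triangle, sides are in ratio 1 : √3 : 2.
Long leg = short leg·√3  →  short leg = 11.1/√3 = 6.409
Hypotenuse = 2·(short leg) = 2·11.1/√3 = 12.82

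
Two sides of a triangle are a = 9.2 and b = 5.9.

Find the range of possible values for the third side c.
By the triangle inequality: |a - b| < c < a + b
|9.2 - 5.9| < c < 9.2 + 5.9
3.3 < c < 15.1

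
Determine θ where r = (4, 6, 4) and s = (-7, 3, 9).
r·s = 26, |r|² = 68, |s|² = 139
cos θ = 26/√9452 ≈ 0.2674
θ ≈ 74.49°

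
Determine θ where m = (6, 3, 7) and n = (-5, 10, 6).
m·n = 42, |m|² = 94, |n|² = 161
cos θ = 42/√15134 ≈ 0.3414
θ ≈ 70.04°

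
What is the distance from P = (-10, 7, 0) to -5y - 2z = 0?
d = |0(-10) + (-5)(7) + (-2)(0) - (0)| / √(0² + (-5)² + (-2)²) = 35/√29 = 6.499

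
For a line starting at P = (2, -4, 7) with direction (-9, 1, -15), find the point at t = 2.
P(2) = (2 + (-9)(2), -4 + 1(2), 7 + (-15)(2)) = (-16, -2, -23)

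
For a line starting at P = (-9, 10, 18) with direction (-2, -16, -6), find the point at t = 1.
P(1) = (-9 + (-2)(1), 10 + (-16)(1), 18 + (-6)(1)) = (-11, -6, 12)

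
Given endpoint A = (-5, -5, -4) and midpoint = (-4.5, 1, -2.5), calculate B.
B = (2×(-4.5) - (-5), 2×1 - (-5), 2×(-2.5) - (-4)) = (-4, 7, -1)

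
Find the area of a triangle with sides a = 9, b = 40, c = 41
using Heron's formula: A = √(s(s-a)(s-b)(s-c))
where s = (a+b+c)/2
s = (9+40+41)/2 = 45
A = √(45·36·5·4) = √32400 = 180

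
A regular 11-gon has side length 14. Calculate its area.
For a regular 11-gon with side length s = 14:
Apothem a = s / (2*tan(pi/11)) = 14 / (2*tan(pi/11)) ≈ 23.83981
Perimeter P = 11 * 14 = 154
Area = (1/2) * P * a = (1/2) * 154 * 23.83981 = 1835.67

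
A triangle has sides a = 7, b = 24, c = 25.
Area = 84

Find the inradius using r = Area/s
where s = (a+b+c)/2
s = (7+24+25)/2 = 28
r = Area/s = 84/28 = 3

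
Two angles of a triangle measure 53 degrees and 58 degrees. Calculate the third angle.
Sum of angles in a triangle = 180 degrees
Third angle = 180 - 53 - 58
Third angle = 69 degrees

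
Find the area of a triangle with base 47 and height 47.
Area = (1/2) * base * height
Area = (1/2) * 47 * 47
Area = 1104.50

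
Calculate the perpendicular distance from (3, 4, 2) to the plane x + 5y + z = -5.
d = |1(3) + 5(4) + 1(2) - (-5)| / √(1² + 5² + 1²) = 30/√27 = 5.774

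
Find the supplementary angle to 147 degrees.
Supplementary angles sum to 180 degrees.
Other angle = 180 - 147
Other angle = 33 degrees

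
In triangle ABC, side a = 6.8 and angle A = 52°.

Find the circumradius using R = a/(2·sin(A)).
R = a/(2·sin(A)) = 6.8/(2·sin(52°))
R = 6.8/(2·0.788011) = 6.8/1.576022 = 4.315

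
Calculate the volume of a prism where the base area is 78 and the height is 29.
Volume = base area * height
Volume = 78 * 29
Volume = 2262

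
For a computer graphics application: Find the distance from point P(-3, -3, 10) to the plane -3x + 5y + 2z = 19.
d = |(-3)(-3) + 5(-3) + 2(10) - (19)| / √((-3)² + 5² + 2²) = 5/√38 = 0.8111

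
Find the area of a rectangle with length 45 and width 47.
Area = length * width
Area = 45 * 47
Area = 2115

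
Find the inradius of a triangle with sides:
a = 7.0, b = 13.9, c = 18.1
s = (a+b+c)/2 = (7.0+13.9+18.1)/2 = 19.5
Area = √(s(s-a)(s-b)(s-c)) = √(19.5·12.5·5.6·1.4) = 43.715
r = Area/s = 43.715/19.5 = 2.242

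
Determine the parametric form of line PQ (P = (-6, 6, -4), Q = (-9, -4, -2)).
Direction vector d = Q - P = (-3, -10, 2)
x = -6 - 3t, y = 6 - 10t, z = -4 + 2t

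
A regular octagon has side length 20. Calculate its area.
For a regular 8-gon with side length s = 20:
Apothem a = s / (2*tan(pi/8)) = 20 / (2*tan(pi/8)) ≈ 24.1421
Perimeter P = 8 * 20 = 160
Area = (1/2) * P * a = (1/2) * 160 * 24.1421 = 1931.37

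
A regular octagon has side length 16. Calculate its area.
For a regular 8-gon with side length s = 16:
Apothem a = s / (2*tan(pi/8)) = 16 / (2*tan(pi/8)) ≈ 19.3137
Perimeter P = 8 * 16 = 128
Area = (1/2) * P * a = (1/2) * 128 * 19.3137 = 1236.08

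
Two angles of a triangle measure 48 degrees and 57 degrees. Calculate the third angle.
Sum of angles in a triangle = 180 degrees
Third angle = 180 - 48 - 57
Third angle = 75 degrees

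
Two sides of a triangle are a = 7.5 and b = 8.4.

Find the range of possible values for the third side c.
By the triangle inequality: |a - b| < c < a + b
|7.5 - 8.4| < c < 7.5 + 8.4
0.9 < c < 15.9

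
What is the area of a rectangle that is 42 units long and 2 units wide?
Area = length * width
Area = 42 * 2
Area = 84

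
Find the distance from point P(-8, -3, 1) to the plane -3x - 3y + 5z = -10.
d = |(-3)(-8) + (-3)(-3) + 5(1) - (-10)| / √((-3)² + (-3)² + 5²) = 48/√43 = 7.32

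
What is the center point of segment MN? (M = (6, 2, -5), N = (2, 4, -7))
Midpoint = ((6+2)/2, (2+4)/2, (-5-7)/2) = (4, 3, -6)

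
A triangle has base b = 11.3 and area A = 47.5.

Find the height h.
A = ½bh  →  h = 2A/b
h = 2·47.5/11.3 = 8.407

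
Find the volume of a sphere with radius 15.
Volume = (4/3) * pi * r³
Volume = (4/3) * pi * 15³
Volume = (4/3) * pi * 3375
Volume = 14137.17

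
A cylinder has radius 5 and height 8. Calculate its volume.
Volume = pi * r² * h
Volume = pi * 5² * 8
Volume = pi * 25 * 8
Volume = pi * 200
Volume = 628.32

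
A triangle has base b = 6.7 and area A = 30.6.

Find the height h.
A = ½bh  →  h = 2A/b
h = 2·30.6/6.7 = 9.134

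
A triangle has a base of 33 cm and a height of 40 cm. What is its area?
Area = (1/2) * base * height
Area = (1/2) * 33 * 40
Area = 660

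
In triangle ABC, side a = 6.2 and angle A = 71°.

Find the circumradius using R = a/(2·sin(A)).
R = a/(2·sin(A)) = 6.2/(2·sin(71°))
R = 6.2/(2·0.945519) = 6.2/1.891037 = 3.279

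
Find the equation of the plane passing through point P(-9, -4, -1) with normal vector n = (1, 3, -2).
d = n·P = (1)(-9) + (3)(-4) + (-2)(-1) = -19
Plane: x + 3y - 2z = -19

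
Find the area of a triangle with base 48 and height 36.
Area = (1/2) * base * height
Area = (1/2) * 48 * 36
Area = 864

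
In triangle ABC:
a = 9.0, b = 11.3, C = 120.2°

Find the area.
Using A = ½ab·sin(C):
A = ½·9.0·11.3·sin(120.2°) = ½·101.7·0.864275 = 43.95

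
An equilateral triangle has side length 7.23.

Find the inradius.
For an equilateral triangle, r = s/(2√3) where s is the side.
r = 7.23/(2√3) = 7.23/3.464102 = 2.087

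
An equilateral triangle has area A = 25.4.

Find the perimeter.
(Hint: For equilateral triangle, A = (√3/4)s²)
A = (√3/4)s²  →  s² = 4A/√3 = 4·25.4/√3 = 58.6588
s = 7.6589
Perimeter = 3s = 22.98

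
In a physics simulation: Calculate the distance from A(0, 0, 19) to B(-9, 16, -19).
d = √[(-9)² + (16)² + (-38)²] = √1781 = 42.2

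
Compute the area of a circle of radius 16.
Area = pi * r²
Area = pi * 16²
Area = pi * 256
Area = 804.25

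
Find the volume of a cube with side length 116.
Volume = s³
Volume = 116³
Volume = 1560896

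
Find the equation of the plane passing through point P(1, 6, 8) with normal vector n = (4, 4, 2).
d = n·P = (4)(1) + (4)(6) + (2)(8) = 44
Plane: 4x + 4y + 2z = 44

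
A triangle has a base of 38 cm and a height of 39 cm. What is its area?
Area = (1/2) * base * height
Area = (1/2) * 38 * 39
Area = 741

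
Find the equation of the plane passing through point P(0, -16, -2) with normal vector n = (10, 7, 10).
d = n·P = (10)(0) + (7)(-16) + (10)(-2) = -132
Plane: 10x + 7y + 10z = -132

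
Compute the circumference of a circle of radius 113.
Circumference = 2 * pi * r
Circumference = 2 * pi * 113
Circumference = 710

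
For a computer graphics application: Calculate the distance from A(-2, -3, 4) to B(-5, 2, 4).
d = √[(-3)² + (5)² + (0)²] = √34 = 5.831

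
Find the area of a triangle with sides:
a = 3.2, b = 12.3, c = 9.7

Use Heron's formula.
s = (a+b+c)/2 = (3.2+12.3+9.7)/2 = 12.6
A = √(s(s-a)(s-b)(s-c)) = √(12.6·9.4·0.3·2.9)
A = √103.043 = 10.15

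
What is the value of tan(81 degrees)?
tan(81 degrees) = 6.3138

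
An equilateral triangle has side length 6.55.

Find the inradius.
For an equilateral triangle, r = s/(2√3) where s is the side.
r = 6.55/(2√3) = 6.55/3.464102 = 1.891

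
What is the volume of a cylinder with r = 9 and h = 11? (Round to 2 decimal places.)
Volume = pi * r² * h
Volume = pi * 9² * 11
Volume = pi * 81 * 11
Volume = pi * 891
Volume = 2799.16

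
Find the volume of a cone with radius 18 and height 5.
Volume = (1/3) * pi * r² * h
Volume = (1/3) * pi * 18² * 5
Volume = (1/3) * pi * 324 * 5
Volume = (1/3) * pi * 1620
Volume = 1696.46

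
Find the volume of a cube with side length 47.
Volume = s³
Volume = 47³
Volume = 103823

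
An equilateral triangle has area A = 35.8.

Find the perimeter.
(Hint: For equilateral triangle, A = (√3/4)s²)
A = (√3/4)s²  →  s² = 4A/√3 = 4·35.8/√3 = 82.6766
s = 9.09267
Perimeter = 3s = 27.28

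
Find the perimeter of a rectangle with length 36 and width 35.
Perimeter = 2 * (length + width)
Perimeter = 2 * (36 + 35)
Perimeter = 2 * 71
Perimeter = 142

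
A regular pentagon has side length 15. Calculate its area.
For a regular 5-gon with side length s = 15:
Apothem a = s / (2*tan(pi/5)) = 15 / (2*tan(pi/5)) ≈ 10.3229
Perimeter P = 5 * 15 = 75
Area = (1/2) * P * a = (1/2) * 75 * 10.3229 = 387.11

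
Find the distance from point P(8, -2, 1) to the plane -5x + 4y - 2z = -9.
d = |(-5)(8) + 4(-2) + (-2)(1) - (-9)| / √((-5)² + 4² + (-2)²) = 41/√45 = 6.112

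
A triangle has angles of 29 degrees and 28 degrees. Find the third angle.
Sum of angles in a triangle = 180 degrees
Third angle = 180 - 29 - 28
Third angle = 123 degrees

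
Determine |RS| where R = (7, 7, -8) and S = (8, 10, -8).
d = √[(1)² + (3)² + (0)²] = √10 = 3.162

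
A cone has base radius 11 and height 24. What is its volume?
Volume = (1/3) * pi * r² * h
Volume = (1/3) * pi * 11² * 24
Volume = (1/3) * pi * 121 * 24
Volume = (1/3) * pi * 2904
Volume = 3041.06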